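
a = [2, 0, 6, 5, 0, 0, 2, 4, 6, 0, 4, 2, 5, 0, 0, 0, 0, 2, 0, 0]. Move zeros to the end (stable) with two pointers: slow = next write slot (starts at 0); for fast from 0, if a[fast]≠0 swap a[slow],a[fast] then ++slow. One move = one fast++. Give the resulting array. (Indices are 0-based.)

[2, 6, 5, 2, 4, 6, 4, 2, 5, 2, 0, 0, 0, 0, 0, 0, 0, 0, 0, 0]

slow=0 fast=0: a[fast]=2≠0 swap→a[0]=2, slow++,fast++
slow=1 fast=1: a[fast]=0, fast++
slow=1 fast=2: a[fast]=6≠0 swap→a[1]=6, slow++,fast++
slow=2 fast=3: a[fast]=5≠0 swap→a[2]=5, slow++,fast++
slow=3 fast=4: a[fast]=0, fast++
slow=3 fast=5: a[fast]=0, fast++
slow=3 fast=6: a[fast]=2≠0 swap→a[3]=2, slow++,fast++
slow=4 fast=7: a[fast]=4≠0 swap→a[4]=4, slow++,fast++
slow=5 fast=8: a[fast]=6≠0 swap→a[5]=6, slow++,fast++
slow=6 fast=9: a[fast]=0, fast++
slow=6 fast=10: a[fast]=4≠0 swap→a[6]=4, slow++,fast++
slow=7 fast=11: a[fast]=2≠0 swap→a[7]=2, slow++,fast++
slow=8 fast=12: a[fast]=5≠0 swap→a[8]=5, slow++,fast++
slow=9 fast=13: a[fast]=0, fast++
slow=9 fast=14: a[fast]=0, fast++
slow=9 fast=15: a[fast]=0, fast++
slow=9 fast=16: a[fast]=0, fast++
slow=9 fast=17: a[fast]=2≠0 swap→a[9]=2, slow++,fast++
slow=10 fast=18: a[fast]=0, fast++
slow=10 fast=19: a[fast]=0, fast++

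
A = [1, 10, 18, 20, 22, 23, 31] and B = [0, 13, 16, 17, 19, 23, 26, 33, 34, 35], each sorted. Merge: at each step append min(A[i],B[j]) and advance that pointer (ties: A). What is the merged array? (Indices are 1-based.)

[0, 1, 10, 13, 16, 17, 18, 19, 20, 22, 23, 23, 26, 31, 33, 34, 35]

[i=1,j=1] A[i]=1>B[j]=0 take 0 → j++
[i=1,j=2] A[i]=1<=B[j]=13 take 1 → i++
[i=2,j=2] A[i]=10<=B[j]=13 take 10 → i++
[i=3,j=2] A[i]=18>B[j]=13 take 13 → j++
[i=3,j=3] A[i]=18>B[j]=16 take 16 → j++
[i=3,j=4] A[i]=18>B[j]=17 take 17 → j++
[i=3,j=5] A[i]=18<=B[j]=19 take 18 → i++
[i=4,j=5] A[i]=20>B[j]=19 take 19 → j++
[i=4,j=6] A[i]=20<=B[j]=23 take 20 → i++
[i=5,j=6] A[i]=22<=B[j]=23 take 22 → i++
[i=6,j=6] A[i]=23<=B[j]=23 take 23 → i++
[i=7,j=6] A[i]=31>B[j]=23 take 23 → j++
[i=7,j=7] A[i]=31>B[j]=26 take 26 → j++
[i=7,j=8] A[i]=31<=B[j]=33 take 31 → i++
[i=8,j=8] A done, take B[j]=33 → j++
[i=8,j=9] A done, take B[j]=34 → j++
[i=8,j=10] A done, take B[j]=35 → j++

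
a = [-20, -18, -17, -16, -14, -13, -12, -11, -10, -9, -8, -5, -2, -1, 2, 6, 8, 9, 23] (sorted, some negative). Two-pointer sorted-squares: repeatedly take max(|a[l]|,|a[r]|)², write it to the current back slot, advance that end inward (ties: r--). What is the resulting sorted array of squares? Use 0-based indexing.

l=0 r=18: |-20|<=|23| out[18]=529, r--
l=0 r=17: |-20|>|9| out[17]=400, l++
l=1 r=17: |-18|>|9| out[16]=324, l++
l=2 r=17: |-17|>|9| out[15]=289, l++
l=3 r=17: |-16|>|9| out[14]=256, l++
l=4 r=17: |-14|>|9| out[13]=196, l++
l=5 r=17: |-13|>|9| out[12]=169, l++
l=6 r=17: |-12|>|9| out[11]=144, l++
l=7 r=17: |-11|>|9| out[10]=121, l++
l=8 r=17: |-10|>|9| out[9]=100, l++
l=9 r=17: |-9|<=|9| out[8]=81, r--
l=9 r=16: |-9|>|8| out[7]=81, l++
l=10 r=16: |-8|<=|8| out[6]=64, r--
l=10 r=15: |-8|>|6| out[5]=64, l++
l=11 r=15: |-5|<=|6| out[4]=36, r--
l=11 r=14: |-5|>|2| out[3]=25, l++
l=12 r=14: |-2|<=|2| out[2]=4, r--
l=12 r=13: |-2|>|-1| out[1]=4, l++
l=13 r=13: |-1|<=|-1| out[0]=1, r--

[1, 4, 4, 25, 36, 64, 64, 81, 81, 100, 121, 144, 169, 196, 256, 289, 324, 400, 529]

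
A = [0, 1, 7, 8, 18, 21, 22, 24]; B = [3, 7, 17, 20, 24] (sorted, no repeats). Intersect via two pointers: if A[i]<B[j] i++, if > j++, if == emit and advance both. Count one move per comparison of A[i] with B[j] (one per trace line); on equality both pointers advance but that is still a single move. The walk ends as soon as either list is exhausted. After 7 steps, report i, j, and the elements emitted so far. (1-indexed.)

i=6, j=4, emitted=[7]

i=1 j=1: 0<3, i++
i=2 j=1: 1<3, i++
i=3 j=1: 7>3, j++
i=3 j=2: 7==7 emit, i++,j++
i=4 j=3: 8<17, i++
i=5 j=3: 18>17, j++
i=5 j=4: 18<20, i++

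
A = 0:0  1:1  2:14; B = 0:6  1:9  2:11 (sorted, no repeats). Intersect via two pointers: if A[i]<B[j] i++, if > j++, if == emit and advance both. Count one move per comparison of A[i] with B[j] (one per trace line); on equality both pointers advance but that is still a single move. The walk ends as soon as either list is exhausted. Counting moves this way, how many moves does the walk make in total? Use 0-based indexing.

5 moves

i=0 j=0: 0<6, i++
i=1 j=0: 1<6, i++
i=2 j=0: 14>6, j++
i=2 j=1: 14>9, j++
i=2 j=2: 14>11, j++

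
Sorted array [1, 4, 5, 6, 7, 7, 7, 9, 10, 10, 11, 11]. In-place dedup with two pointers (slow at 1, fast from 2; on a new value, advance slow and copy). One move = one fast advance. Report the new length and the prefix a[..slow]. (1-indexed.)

(s=1,f=2) a[fast]=4≠a[slow]=1 write a[2]=4 → slow++,fast++
(s=2,f=3) a[fast]=5≠a[slow]=4 write a[3]=5 → slow++,fast++
(s=3,f=4) a[fast]=6≠a[slow]=5 write a[4]=6 → slow++,fast++
(s=4,f=5) a[fast]=7≠a[slow]=6 write a[5]=7 → slow++,fast++
(s=5,f=6) a[fast]=7=a[slow] dup → fast++
(s=5,f=7) a[fast]=7=a[slow] dup → fast++
(s=5,f=8) a[fast]=9≠a[slow]=7 write a[6]=9 → slow++,fast++
(s=6,f=9) a[fast]=10≠a[slow]=9 write a[7]=10 → slow++,fast++
(s=7,f=10) a[fast]=10=a[slow] dup → fast++
(s=7,f=11) a[fast]=11≠a[slow]=10 write a[8]=11 → slow++,fast++
(s=8,f=12) a[fast]=11=a[slow] dup → fast++

length 8; prefix = [1, 4, 5, 6, 7, 9, 10, 11]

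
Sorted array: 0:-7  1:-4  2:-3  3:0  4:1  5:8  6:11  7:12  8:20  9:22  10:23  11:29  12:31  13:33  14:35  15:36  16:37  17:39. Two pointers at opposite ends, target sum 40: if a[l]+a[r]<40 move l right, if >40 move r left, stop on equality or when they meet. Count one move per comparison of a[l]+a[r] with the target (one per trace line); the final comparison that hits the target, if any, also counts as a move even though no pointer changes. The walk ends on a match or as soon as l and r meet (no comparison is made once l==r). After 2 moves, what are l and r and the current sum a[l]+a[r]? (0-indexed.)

l=2, r=17, sum=36

l=0 r=17: -7+39=32 <40, l++
l=1 r=17: -4+39=35 <40, l++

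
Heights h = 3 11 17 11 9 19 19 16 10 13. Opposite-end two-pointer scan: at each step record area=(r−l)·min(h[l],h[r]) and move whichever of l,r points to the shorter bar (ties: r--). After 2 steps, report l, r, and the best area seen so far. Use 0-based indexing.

[0,9] min(3,13)*9=27 best=27 * → l++
[1,9] min(11,13)*8=88 best=88 * → l++

l=2, r=9, best area=88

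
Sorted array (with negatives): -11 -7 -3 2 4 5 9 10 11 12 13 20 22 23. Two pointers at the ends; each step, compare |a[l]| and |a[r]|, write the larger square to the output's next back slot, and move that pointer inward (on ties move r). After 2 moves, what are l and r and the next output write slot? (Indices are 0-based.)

l=0, r=11, next write slot=11

[0,13] |-11|<=|23| out[13]=529 → r--
[0,12] |-11|<=|22| out[12]=484 → r--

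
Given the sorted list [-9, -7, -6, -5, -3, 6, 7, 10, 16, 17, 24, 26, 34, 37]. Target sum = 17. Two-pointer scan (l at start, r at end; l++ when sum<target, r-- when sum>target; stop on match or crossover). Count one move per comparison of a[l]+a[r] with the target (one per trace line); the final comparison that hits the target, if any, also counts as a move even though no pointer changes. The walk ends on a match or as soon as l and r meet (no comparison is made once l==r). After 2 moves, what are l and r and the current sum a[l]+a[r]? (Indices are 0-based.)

l=0, r=11, sum=17

l=0 r=13: -9+37=28 >17, r--
l=0 r=12: -9+34=25 >17, r--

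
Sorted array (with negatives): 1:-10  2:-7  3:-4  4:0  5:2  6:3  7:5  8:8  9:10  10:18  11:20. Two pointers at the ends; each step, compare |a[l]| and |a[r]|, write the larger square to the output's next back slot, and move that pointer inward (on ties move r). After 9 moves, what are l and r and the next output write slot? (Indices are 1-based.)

l=4, r=5, next write slot=2

l=1 r=11: |-10|<=|20| out[11]=400, r--
l=1 r=10: |-10|<=|18| out[10]=324, r--
l=1 r=9: |-10|<=|10| out[9]=100, r--
l=1 r=8: |-10|>|8| out[8]=100, l++
l=2 r=8: |-7|<=|8| out[7]=64, r--
l=2 r=7: |-7|>|5| out[6]=49, l++
l=3 r=7: |-4|<=|5| out[5]=25, r--
l=3 r=6: |-4|>|3| out[4]=16, l++
l=4 r=6: |0|<=|3| out[3]=9, r--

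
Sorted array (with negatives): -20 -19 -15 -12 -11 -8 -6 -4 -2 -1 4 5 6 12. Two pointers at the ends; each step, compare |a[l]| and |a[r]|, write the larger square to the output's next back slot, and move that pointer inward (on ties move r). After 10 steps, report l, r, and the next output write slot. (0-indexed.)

[0,13] |-20|>|12| out[13]=400 → l++
[1,13] |-19|>|12| out[12]=361 → l++
[2,13] |-15|>|12| out[11]=225 → l++
[3,13] |-12|<=|12| out[10]=144 → r--
[3,12] |-12|>|6| out[9]=144 → l++
[4,12] |-11|>|6| out[8]=121 → l++
[5,12] |-8|>|6| out[7]=64 → l++
[6,12] |-6|<=|6| out[6]=36 → r--
[6,11] |-6|>|5| out[5]=36 → l++
[7,11] |-4|<=|5| out[4]=25 → r--

l=7, r=10, next write slot=3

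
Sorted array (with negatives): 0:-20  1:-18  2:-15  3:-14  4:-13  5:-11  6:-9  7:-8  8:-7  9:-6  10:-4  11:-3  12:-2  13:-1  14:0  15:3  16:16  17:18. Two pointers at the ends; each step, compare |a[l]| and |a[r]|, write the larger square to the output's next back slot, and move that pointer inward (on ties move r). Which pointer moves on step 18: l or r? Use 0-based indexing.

l=0 r=17: |-20|>|18| out[17]=400, l++
l=1 r=17: |-18|<=|18| out[16]=324, r--
l=1 r=16: |-18|>|16| out[15]=324, l++
l=2 r=16: |-15|<=|16| out[14]=256, r--
l=2 r=15: |-15|>|3| out[13]=225, l++
l=3 r=15: |-14|>|3| out[12]=196, l++
l=4 r=15: |-13|>|3| out[11]=169, l++
l=5 r=15: |-11|>|3| out[10]=121, l++
l=6 r=15: |-9|>|3| out[9]=81, l++
l=7 r=15: |-8|>|3| out[8]=64, l++
l=8 r=15: |-7|>|3| out[7]=49, l++
l=9 r=15: |-6|>|3| out[6]=36, l++
l=10 r=15: |-4|>|3| out[5]=16, l++
l=11 r=15: |-3|<=|3| out[4]=9, r--
l=11 r=14: |-3|>|0| out[3]=9, l++
l=12 r=14: |-2|>|0| out[2]=4, l++
l=13 r=14: |-1|>|0| out[1]=1, l++
l=14 r=14: |0|<=|0| out[0]=0, r--

r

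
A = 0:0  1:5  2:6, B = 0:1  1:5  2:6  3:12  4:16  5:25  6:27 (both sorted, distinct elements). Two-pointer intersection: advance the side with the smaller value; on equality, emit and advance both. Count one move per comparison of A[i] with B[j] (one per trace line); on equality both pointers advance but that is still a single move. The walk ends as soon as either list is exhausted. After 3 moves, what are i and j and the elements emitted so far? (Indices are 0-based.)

[i=0,j=0] 0<1 → i++
[i=1,j=0] 5>1 → j++
[i=1,j=1] 5==5 emit → i++,j++

i=2, j=2, emitted=[5]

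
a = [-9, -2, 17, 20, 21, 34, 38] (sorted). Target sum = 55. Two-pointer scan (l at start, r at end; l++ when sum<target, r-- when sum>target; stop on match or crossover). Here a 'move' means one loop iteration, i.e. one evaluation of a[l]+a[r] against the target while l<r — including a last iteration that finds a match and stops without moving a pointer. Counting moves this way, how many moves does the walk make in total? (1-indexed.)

l=1 r=7: -9+38=29 <55, l++
l=2 r=7: -2+38=36 <55, l++
l=3 r=7: 17+38=55, found

3 moves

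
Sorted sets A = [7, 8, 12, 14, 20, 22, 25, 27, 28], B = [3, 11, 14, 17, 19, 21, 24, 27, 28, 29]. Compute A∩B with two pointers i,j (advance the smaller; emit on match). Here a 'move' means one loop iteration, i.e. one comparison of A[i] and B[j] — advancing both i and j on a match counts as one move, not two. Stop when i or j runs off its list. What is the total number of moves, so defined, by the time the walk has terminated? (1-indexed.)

i=1 j=1: 7>3, j++
i=1 j=2: 7<11, i++
i=2 j=2: 8<11, i++
i=3 j=2: 12>11, j++
i=3 j=3: 12<14, i++
i=4 j=3: 14==14 emit, i++,j++
i=5 j=4: 20>17, j++
i=5 j=5: 20>19, j++
i=5 j=6: 20<21, i++
i=6 j=6: 22>21, j++
i=6 j=7: 22<24, i++
i=7 j=7: 25>24, j++
i=7 j=8: 25<27, i++
i=8 j=8: 27==27 emit, i++,j++
i=9 j=9: 28==28 emit, i++,j++

15 moves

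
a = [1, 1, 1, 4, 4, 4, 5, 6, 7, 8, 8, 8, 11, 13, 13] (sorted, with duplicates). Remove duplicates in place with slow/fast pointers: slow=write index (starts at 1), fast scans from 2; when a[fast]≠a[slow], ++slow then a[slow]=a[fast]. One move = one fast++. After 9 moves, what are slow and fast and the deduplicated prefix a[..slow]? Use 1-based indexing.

slow=6, fast=11, prefix=[1, 4, 5, 6, 7, 8]

slow=1 fast=2: a[fast]=1=a[slow] dup, fast++
slow=1 fast=3: a[fast]=1=a[slow] dup, fast++
slow=1 fast=4: a[fast]=4≠a[slow]=1 write a[2]=4, slow++,fast++
slow=2 fast=5: a[fast]=4=a[slow] dup, fast++
slow=2 fast=6: a[fast]=4=a[slow] dup, fast++
slow=2 fast=7: a[fast]=5≠a[slow]=4 write a[3]=5, slow++,fast++
slow=3 fast=8: a[fast]=6≠a[slow]=5 write a[4]=6, slow++,fast++
slow=4 fast=9: a[fast]=7≠a[slow]=6 write a[5]=7, slow++,fast++
slow=5 fast=10: a[fast]=8≠a[slow]=7 write a[6]=8, slow++,fast++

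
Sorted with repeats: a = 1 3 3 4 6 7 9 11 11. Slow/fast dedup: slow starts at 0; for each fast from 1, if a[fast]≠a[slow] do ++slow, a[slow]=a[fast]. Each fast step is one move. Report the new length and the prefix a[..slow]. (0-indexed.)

length 7; prefix = [1, 3, 4, 6, 7, 9, 11]

slow=0 fast=1: a[fast]=3≠a[slow]=1 write a[1]=3, slow++,fast++
slow=1 fast=2: a[fast]=3=a[slow] dup, fast++
slow=1 fast=3: a[fast]=4≠a[slow]=3 write a[2]=4, slow++,fast++
slow=2 fast=4: a[fast]=6≠a[slow]=4 write a[3]=6, slow++,fast++
slow=3 fast=5: a[fast]=7≠a[slow]=6 write a[4]=7, slow++,fast++
slow=4 fast=6: a[fast]=9≠a[slow]=7 write a[5]=9, slow++,fast++
slow=5 fast=7: a[fast]=11≠a[slow]=9 write a[6]=11, slow++,fast++
slow=6 fast=8: a[fast]=11=a[slow] dup, fast++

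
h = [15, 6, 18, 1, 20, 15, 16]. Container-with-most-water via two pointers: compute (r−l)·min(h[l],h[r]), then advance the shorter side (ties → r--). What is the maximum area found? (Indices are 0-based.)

[0,6] min(15,16)*6=90 best=90 * → l++
[1,6] min(6,16)*5=30 best=90 → l++
[2,6] min(18,16)*4=64 best=90 → r--
[2,5] min(18,15)*3=45 best=90 → r--
[2,4] min(18,20)*2=36 best=90 → l++
[3,4] min(1,20)*1=1 best=90 → l++

max area = 90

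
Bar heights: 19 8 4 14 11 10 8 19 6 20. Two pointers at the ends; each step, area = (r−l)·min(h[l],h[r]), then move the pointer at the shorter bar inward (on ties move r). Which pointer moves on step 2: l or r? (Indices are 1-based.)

l=1 r=10: min(19,20)*9=171 best=171 *, l++
l=2 r=10: min(8,20)*8=64 best=171, l++

l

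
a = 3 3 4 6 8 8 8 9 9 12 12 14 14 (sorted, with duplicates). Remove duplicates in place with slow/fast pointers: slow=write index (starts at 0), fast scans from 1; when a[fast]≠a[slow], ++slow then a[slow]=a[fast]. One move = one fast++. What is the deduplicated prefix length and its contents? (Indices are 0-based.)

(s=0,f=1) a[fast]=3=a[slow] dup → fast++
(s=0,f=2) a[fast]=4≠a[slow]=3 write a[1]=4 → slow++,fast++
(s=1,f=3) a[fast]=6≠a[slow]=4 write a[2]=6 → slow++,fast++
(s=2,f=4) a[fast]=8≠a[slow]=6 write a[3]=8 → slow++,fast++
(s=3,f=5) a[fast]=8=a[slow] dup → fast++
(s=3,f=6) a[fast]=8=a[slow] dup → fast++
(s=3,f=7) a[fast]=9≠a[slow]=8 write a[4]=9 → slow++,fast++
(s=4,f=8) a[fast]=9=a[slow] dup → fast++
(s=4,f=9) a[fast]=12≠a[slow]=9 write a[5]=12 → slow++,fast++
(s=5,f=10) a[fast]=12=a[slow] dup → fast++
(s=5,f=11) a[fast]=14≠a[slow]=12 write a[6]=14 → slow++,fast++
(s=6,f=12) a[fast]=14=a[slow] dup → fast++

length 7; prefix = [3, 4, 6, 8, 9, 12, 14]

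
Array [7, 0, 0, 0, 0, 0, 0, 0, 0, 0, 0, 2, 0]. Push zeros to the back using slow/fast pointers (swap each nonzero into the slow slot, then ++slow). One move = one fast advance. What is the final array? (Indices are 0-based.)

[7, 2, 0, 0, 0, 0, 0, 0, 0, 0, 0, 0, 0]

(s=0,f=0) a[fast]=7≠0 swap→a[0]=7 → slow++,fast++
(s=1,f=1) a[fast]=0 → fast++
(s=1,f=2) a[fast]=0 → fast++
(s=1,f=3) a[fast]=0 → fast++
(s=1,f=4) a[fast]=0 → fast++
(s=1,f=5) a[fast]=0 → fast++
(s=1,f=6) a[fast]=0 → fast++
(s=1,f=7) a[fast]=0 → fast++
(s=1,f=8) a[fast]=0 → fast++
(s=1,f=9) a[fast]=0 → fast++
(s=1,f=10) a[fast]=0 → fast++
(s=1,f=11) a[fast]=2≠0 swap→a[1]=2 → slow++,fast++
(s=2,f=12) a[fast]=0 → fast++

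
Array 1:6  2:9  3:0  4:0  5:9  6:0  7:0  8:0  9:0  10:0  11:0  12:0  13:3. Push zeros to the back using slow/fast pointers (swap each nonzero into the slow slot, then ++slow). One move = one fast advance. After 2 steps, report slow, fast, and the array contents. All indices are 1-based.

slow=3, fast=3, a=[6, 9, 0, 0, 9, 0, 0, 0, 0, 0, 0, 0, 3]

(s=1,f=1) a[fast]=6≠0 swap→a[1]=6 → slow++,fast++
(s=2,f=2) a[fast]=9≠0 swap→a[2]=9 → slow++,fast++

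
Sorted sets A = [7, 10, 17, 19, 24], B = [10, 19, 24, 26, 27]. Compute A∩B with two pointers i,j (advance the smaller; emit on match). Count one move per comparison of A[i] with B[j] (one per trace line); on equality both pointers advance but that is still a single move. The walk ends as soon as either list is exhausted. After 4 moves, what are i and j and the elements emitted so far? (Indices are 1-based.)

[i=1,j=1] 7<10 → i++
[i=2,j=1] 10==10 emit → i++,j++
[i=3,j=2] 17<19 → i++
[i=4,j=2] 19==19 emit → i++,j++

i=5, j=3, emitted=[10, 19]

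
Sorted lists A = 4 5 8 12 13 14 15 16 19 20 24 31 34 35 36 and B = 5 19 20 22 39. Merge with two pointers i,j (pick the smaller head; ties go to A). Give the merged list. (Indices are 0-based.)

[4, 5, 5, 8, 12, 13, 14, 15, 16, 19, 19, 20, 20, 22, 24, 31, 34, 35, 36, 39]

[i=0,j=0] A[i]=4<=B[j]=5 take 4 → i++
[i=1,j=0] A[i]=5<=B[j]=5 take 5 → i++
[i=2,j=0] A[i]=8>B[j]=5 take 5 → j++
[i=2,j=1] A[i]=8<=B[j]=19 take 8 → i++
[i=3,j=1] A[i]=12<=B[j]=19 take 12 → i++
[i=4,j=1] A[i]=13<=B[j]=19 take 13 → i++
[i=5,j=1] A[i]=14<=B[j]=19 take 14 → i++
[i=6,j=1] A[i]=15<=B[j]=19 take 15 → i++
[i=7,j=1] A[i]=16<=B[j]=19 take 16 → i++
[i=8,j=1] A[i]=19<=B[j]=19 take 19 → i++
[i=9,j=1] A[i]=20>B[j]=19 take 19 → j++
[i=9,j=2] A[i]=20<=B[j]=20 take 20 → i++
[i=10,j=2] A[i]=24>B[j]=20 take 20 → j++
[i=10,j=3] A[i]=24>B[j]=22 take 22 → j++
[i=10,j=4] A[i]=24<=B[j]=39 take 24 → i++
[i=11,j=4] A[i]=31<=B[j]=39 take 31 → i++
[i=12,j=4] A[i]=34<=B[j]=39 take 34 → i++
[i=13,j=4] A[i]=35<=B[j]=39 take 35 → i++
[i=14,j=4] A[i]=36<=B[j]=39 take 36 → i++
[i=15,j=4] A done, take B[j]=39 → j++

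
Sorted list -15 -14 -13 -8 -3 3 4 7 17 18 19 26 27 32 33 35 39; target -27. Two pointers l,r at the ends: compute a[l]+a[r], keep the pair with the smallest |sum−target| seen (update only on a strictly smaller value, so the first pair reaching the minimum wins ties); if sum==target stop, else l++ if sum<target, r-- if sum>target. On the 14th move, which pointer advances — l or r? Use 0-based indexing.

r

[0,16] -15+39=24 d=51 * → r--
[0,15] -15+35=20 d=47 * → r--
[0,14] -15+33=18 d=45 * → r--
[0,13] -15+32=17 d=44 * → r--
[0,12] -15+27=12 d=39 * → r--
[0,11] -15+26=11 d=38 * → r--
[0,10] -15+19=4 d=31 * → r--
[0,9] -15+18=3 d=30 * → r--
[0,8] -15+17=2 d=29 * → r--
[0,7] -15+7=-8 d=19 * → r--
[0,6] -15+4=-11 d=16 * → r--
[0,5] -15+3=-12 d=15 * → r--
[0,4] -15+-3=-18 d=9 * → r--
[0,3] -15+-8=-23 d=4 * → r--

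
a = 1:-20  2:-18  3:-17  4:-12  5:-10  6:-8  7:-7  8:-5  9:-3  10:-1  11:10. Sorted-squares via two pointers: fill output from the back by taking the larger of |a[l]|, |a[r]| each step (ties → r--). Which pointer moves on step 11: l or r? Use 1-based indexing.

r

l=1 r=11: |-20|>|10| out[11]=400, l++
l=2 r=11: |-18|>|10| out[10]=324, l++
l=3 r=11: |-17|>|10| out[9]=289, l++
l=4 r=11: |-12|>|10| out[8]=144, l++
l=5 r=11: |-10|<=|10| out[7]=100, r--
l=5 r=10: |-10|>|-1| out[6]=100, l++
l=6 r=10: |-8|>|-1| out[5]=64, l++
l=7 r=10: |-7|>|-1| out[4]=49, l++
l=8 r=10: |-5|>|-1| out[3]=25, l++
l=9 r=10: |-3|>|-1| out[2]=9, l++
l=10 r=10: |-1|<=|-1| out[1]=1, r--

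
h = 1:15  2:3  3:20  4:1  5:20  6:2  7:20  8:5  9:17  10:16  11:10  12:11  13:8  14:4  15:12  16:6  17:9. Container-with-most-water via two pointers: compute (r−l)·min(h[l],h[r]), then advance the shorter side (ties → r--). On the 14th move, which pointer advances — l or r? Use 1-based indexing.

[1,17] min(15,9)*16=144 best=144 * → r--
[1,16] min(15,6)*15=90 best=144 → r--
[1,15] min(15,12)*14=168 best=168 * → r--
[1,14] min(15,4)*13=52 best=168 → r--
[1,13] min(15,8)*12=96 best=168 → r--
[1,12] min(15,11)*11=121 best=168 → r--
[1,11] min(15,10)*10=100 best=168 → r--
[1,10] min(15,16)*9=135 best=168 → l++
[2,10] min(3,16)*8=24 best=168 → l++
[3,10] min(20,16)*7=112 best=168 → r--
[3,9] min(20,17)*6=102 best=168 → r--
[3,8] min(20,5)*5=25 best=168 → r--
[3,7] min(20,20)*4=80 best=168 → r--
[3,6] min(20,2)*3=6 best=168 → r--

r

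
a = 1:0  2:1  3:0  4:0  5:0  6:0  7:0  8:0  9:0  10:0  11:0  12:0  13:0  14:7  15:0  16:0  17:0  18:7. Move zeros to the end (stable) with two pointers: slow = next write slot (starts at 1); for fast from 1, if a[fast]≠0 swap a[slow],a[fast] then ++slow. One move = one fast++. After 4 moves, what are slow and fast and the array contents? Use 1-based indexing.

slow=1 fast=1: a[fast]=0, fast++
slow=1 fast=2: a[fast]=1≠0 swap→a[1]=1, slow++,fast++
slow=2 fast=3: a[fast]=0, fast++
slow=2 fast=4: a[fast]=0, fast++

slow=2, fast=5, a=[1, 0, 0, 0, 0, 0, 0, 0, 0, 0, 0, 0, 0, 7, 0, 0, 0, 7]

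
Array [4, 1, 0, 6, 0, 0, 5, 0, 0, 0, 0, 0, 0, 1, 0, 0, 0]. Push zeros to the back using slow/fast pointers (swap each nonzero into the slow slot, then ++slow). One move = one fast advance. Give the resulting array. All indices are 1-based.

(s=1,f=1) a[fast]=4≠0 swap→a[1]=4 → slow++,fast++
(s=2,f=2) a[fast]=1≠0 swap→a[2]=1 → slow++,fast++
(s=3,f=3) a[fast]=0 → fast++
(s=3,f=4) a[fast]=6≠0 swap→a[3]=6 → slow++,fast++
(s=4,f=5) a[fast]=0 → fast++
(s=4,f=6) a[fast]=0 → fast++
(s=4,f=7) a[fast]=5≠0 swap→a[4]=5 → slow++,fast++
(s=5,f=8) a[fast]=0 → fast++
(s=5,f=9) a[fast]=0 → fast++
(s=5,f=10) a[fast]=0 → fast++
(s=5,f=11) a[fast]=0 → fast++
(s=5,f=12) a[fast]=0 → fast++
(s=5,f=13) a[fast]=0 → fast++
(s=5,f=14) a[fast]=1≠0 swap→a[5]=1 → slow++,fast++
(s=6,f=15) a[fast]=0 → fast++
(s=6,f=16) a[fast]=0 → fast++
(s=6,f=17) a[fast]=0 → fast++

[4, 1, 6, 5, 1, 0, 0, 0, 0, 0, 0, 0, 0, 0, 0, 0, 0]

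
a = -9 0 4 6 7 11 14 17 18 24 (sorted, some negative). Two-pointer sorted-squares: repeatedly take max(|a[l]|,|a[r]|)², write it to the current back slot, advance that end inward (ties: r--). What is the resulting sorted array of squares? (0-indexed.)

l=0 r=9: |-9|<=|24| out[9]=576, r--
l=0 r=8: |-9|<=|18| out[8]=324, r--
l=0 r=7: |-9|<=|17| out[7]=289, r--
l=0 r=6: |-9|<=|14| out[6]=196, r--
l=0 r=5: |-9|<=|11| out[5]=121, r--
l=0 r=4: |-9|>|7| out[4]=81, l++
l=1 r=4: |0|<=|7| out[3]=49, r--
l=1 r=3: |0|<=|6| out[2]=36, r--
l=1 r=2: |0|<=|4| out[1]=16, r--
l=1 r=1: |0|<=|0| out[0]=0, r--

[0, 16, 36, 49, 81, 121, 196, 289, 324, 576]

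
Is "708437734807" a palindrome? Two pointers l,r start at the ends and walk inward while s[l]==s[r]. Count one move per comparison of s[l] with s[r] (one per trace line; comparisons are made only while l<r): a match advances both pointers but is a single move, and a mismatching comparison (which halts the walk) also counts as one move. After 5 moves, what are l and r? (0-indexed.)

l=0 r=11: '7'=='7', l++,r--
l=1 r=10: '0'=='0', l++,r--
l=2 r=9: '8'=='8', l++,r--
l=3 r=8: '4'=='4', l++,r--
l=4 r=7: '3'=='3', l++,r--

l=5, r=6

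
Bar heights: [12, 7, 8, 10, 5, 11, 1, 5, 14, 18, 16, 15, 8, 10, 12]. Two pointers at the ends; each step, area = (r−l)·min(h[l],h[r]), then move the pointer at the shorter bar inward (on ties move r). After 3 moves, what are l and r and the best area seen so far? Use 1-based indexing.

l=1, r=12, best area=168

[1,15] min(12,12)*14=168 best=168 * → r--
[1,14] min(12,10)*13=130 best=168 → r--
[1,13] min(12,8)*12=96 best=168 → r--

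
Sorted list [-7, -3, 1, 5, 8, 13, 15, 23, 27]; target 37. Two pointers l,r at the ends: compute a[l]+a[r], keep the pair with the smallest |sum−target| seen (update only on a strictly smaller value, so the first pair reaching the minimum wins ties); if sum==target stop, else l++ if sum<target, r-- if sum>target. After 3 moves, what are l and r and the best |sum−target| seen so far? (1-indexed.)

l=4, r=9, best |Δ|=9

[1,9] -7+27=20 d=17 * → l++
[2,9] -3+27=24 d=13 * → l++
[3,9] 1+27=28 d=9 * → l++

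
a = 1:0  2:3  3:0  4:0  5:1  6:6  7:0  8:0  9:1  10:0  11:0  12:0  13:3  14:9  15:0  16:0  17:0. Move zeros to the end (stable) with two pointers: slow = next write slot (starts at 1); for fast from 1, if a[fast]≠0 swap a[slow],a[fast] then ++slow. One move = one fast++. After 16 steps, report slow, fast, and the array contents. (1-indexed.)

slow=7, fast=17, a=[3, 1, 6, 1, 3, 9, 0, 0, 0, 0, 0, 0, 0, 0, 0, 0, 0]

(s=1,f=1) a[fast]=0 → fast++
(s=1,f=2) a[fast]=3≠0 swap→a[1]=3 → slow++,fast++
(s=2,f=3) a[fast]=0 → fast++
(s=2,f=4) a[fast]=0 → fast++
(s=2,f=5) a[fast]=1≠0 swap→a[2]=1 → slow++,fast++
(s=3,f=6) a[fast]=6≠0 swap→a[3]=6 → slow++,fast++
(s=4,f=7) a[fast]=0 → fast++
(s=4,f=8) a[fast]=0 → fast++
(s=4,f=9) a[fast]=1≠0 swap→a[4]=1 → slow++,fast++
(s=5,f=10) a[fast]=0 → fast++
(s=5,f=11) a[fast]=0 → fast++
(s=5,f=12) a[fast]=0 → fast++
(s=5,f=13) a[fast]=3≠0 swap→a[5]=3 → slow++,fast++
(s=6,f=14) a[fast]=9≠0 swap→a[6]=9 → slow++,fast++
(s=7,f=15) a[fast]=0 → fast++
(s=7,f=16) a[fast]=0 → fast++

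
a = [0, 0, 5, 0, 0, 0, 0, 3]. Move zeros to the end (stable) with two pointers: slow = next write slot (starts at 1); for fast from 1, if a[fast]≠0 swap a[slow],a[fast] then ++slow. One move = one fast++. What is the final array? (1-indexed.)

(s=1,f=1) a[fast]=0 → fast++
(s=1,f=2) a[fast]=0 → fast++
(s=1,f=3) a[fast]=5≠0 swap→a[1]=5 → slow++,fast++
(s=2,f=4) a[fast]=0 → fast++
(s=2,f=5) a[fast]=0 → fast++
(s=2,f=6) a[fast]=0 → fast++
(s=2,f=7) a[fast]=0 → fast++
(s=2,f=8) a[fast]=3≠0 swap→a[2]=3 → slow++,fast++

[5, 3, 0, 0, 0, 0, 0, 0]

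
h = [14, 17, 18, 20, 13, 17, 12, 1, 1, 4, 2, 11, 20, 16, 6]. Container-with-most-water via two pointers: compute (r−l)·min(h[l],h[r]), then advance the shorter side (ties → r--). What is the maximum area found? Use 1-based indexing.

max area = 192

l=1 r=15: min(14,6)*14=84 best=84 *, r--
l=1 r=14: min(14,16)*13=182 best=182 *, l++
l=2 r=14: min(17,16)*12=192 best=192 *, r--
l=2 r=13: min(17,20)*11=187 best=192, l++
l=3 r=13: min(18,20)*10=180 best=192, l++
l=4 r=13: min(20,20)*9=180 best=192, r--
l=4 r=12: min(20,11)*8=88 best=192, r--
l=4 r=11: min(20,2)*7=14 best=192, r--
l=4 r=10: min(20,4)*6=24 best=192, r--
l=4 r=9: min(20,1)*5=5 best=192, r--
l=4 r=8: min(20,1)*4=4 best=192, r--
l=4 r=7: min(20,12)*3=36 best=192, r--
l=4 r=6: min(20,17)*2=34 best=192, r--
l=4 r=5: min(20,13)*1=13 best=192, r--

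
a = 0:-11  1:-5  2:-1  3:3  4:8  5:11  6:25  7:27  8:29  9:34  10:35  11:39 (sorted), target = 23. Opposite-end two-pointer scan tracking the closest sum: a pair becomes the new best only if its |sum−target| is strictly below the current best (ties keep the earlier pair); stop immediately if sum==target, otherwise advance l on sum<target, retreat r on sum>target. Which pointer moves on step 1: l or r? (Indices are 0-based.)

[0,11] -11+39=28 d=5 * → r--

r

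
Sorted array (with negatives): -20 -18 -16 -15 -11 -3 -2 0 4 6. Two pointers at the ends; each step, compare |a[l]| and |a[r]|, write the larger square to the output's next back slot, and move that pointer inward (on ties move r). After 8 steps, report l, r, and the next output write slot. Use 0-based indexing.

l=6, r=7, next write slot=1

l=0 r=9: |-20|>|6| out[9]=400, l++
l=1 r=9: |-18|>|6| out[8]=324, l++
l=2 r=9: |-16|>|6| out[7]=256, l++
l=3 r=9: |-15|>|6| out[6]=225, l++
l=4 r=9: |-11|>|6| out[5]=121, l++
l=5 r=9: |-3|<=|6| out[4]=36, r--
l=5 r=8: |-3|<=|4| out[3]=16, r--
l=5 r=7: |-3|>|0| out[2]=9, l++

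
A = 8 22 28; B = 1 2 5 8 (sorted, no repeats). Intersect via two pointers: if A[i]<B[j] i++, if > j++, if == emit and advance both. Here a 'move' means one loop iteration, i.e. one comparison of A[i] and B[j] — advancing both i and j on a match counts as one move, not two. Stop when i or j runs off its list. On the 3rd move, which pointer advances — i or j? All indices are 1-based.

j

[i=1,j=1] 8>1 → j++
[i=1,j=2] 8>2 → j++
[i=1,j=3] 8>5 → j++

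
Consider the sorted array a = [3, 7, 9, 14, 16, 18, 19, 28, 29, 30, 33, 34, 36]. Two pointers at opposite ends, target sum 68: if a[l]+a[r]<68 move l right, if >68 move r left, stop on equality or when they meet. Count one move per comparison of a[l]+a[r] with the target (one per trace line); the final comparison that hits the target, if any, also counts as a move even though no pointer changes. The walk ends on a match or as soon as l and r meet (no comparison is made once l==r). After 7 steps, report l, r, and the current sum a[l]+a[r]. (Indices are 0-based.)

l=7, r=12, sum=64

[0,12] 3+36=39 <68 → l++
[1,12] 7+36=43 <68 → l++
[2,12] 9+36=45 <68 → l++
[3,12] 14+36=50 <68 → l++
[4,12] 16+36=52 <68 → l++
[5,12] 18+36=54 <68 → l++
[6,12] 19+36=55 <68 → l++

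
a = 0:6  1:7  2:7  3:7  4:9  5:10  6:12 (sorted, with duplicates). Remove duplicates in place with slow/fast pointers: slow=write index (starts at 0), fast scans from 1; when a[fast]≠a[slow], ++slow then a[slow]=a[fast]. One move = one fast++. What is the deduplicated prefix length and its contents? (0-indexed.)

length 5; prefix = [6, 7, 9, 10, 12]

(s=0,f=1) a[fast]=7≠a[slow]=6 write a[1]=7 → slow++,fast++
(s=1,f=2) a[fast]=7=a[slow] dup → fast++
(s=1,f=3) a[fast]=7=a[slow] dup → fast++
(s=1,f=4) a[fast]=9≠a[slow]=7 write a[2]=9 → slow++,fast++
(s=2,f=5) a[fast]=10≠a[slow]=9 write a[3]=10 → slow++,fast++
(s=3,f=6) a[fast]=12≠a[slow]=10 write a[4]=12 → slow++,fast++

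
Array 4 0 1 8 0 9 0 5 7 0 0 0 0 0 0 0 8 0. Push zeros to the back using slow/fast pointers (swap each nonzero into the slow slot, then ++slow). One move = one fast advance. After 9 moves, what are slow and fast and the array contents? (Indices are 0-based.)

slow=6, fast=9, a=[4, 1, 8, 9, 5, 7, 0, 0, 0, 0, 0, 0, 0, 0, 0, 0, 8, 0]

(s=0,f=0) a[fast]=4≠0 swap→a[0]=4 → slow++,fast++
(s=1,f=1) a[fast]=0 → fast++
(s=1,f=2) a[fast]=1≠0 swap→a[1]=1 → slow++,fast++
(s=2,f=3) a[fast]=8≠0 swap→a[2]=8 → slow++,fast++
(s=3,f=4) a[fast]=0 → fast++
(s=3,f=5) a[fast]=9≠0 swap→a[3]=9 → slow++,fast++
(s=4,f=6) a[fast]=0 → fast++
(s=4,f=7) a[fast]=5≠0 swap→a[4]=5 → slow++,fast++
(s=5,f=8) a[fast]=7≠0 swap→a[5]=7 → slow++,fast++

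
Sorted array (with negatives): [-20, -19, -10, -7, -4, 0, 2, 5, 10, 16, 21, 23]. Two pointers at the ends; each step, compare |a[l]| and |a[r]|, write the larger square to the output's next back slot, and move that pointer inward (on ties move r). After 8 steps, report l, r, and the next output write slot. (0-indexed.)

l=4, r=7, next write slot=3

[0,11] |-20|<=|23| out[11]=529 → r--
[0,10] |-20|<=|21| out[10]=441 → r--
[0,9] |-20|>|16| out[9]=400 → l++
[1,9] |-19|>|16| out[8]=361 → l++
[2,9] |-10|<=|16| out[7]=256 → r--
[2,8] |-10|<=|10| out[6]=100 → r--
[2,7] |-10|>|5| out[5]=100 → l++
[3,7] |-7|>|5| out[4]=49 → l++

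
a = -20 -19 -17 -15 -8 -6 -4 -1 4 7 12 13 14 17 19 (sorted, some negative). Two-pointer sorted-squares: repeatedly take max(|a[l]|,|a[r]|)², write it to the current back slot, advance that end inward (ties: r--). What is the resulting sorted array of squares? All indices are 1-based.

[1,15] |-20|>|19| out[15]=400 → l++
[2,15] |-19|<=|19| out[14]=361 → r--
[2,14] |-19|>|17| out[13]=361 → l++
[3,14] |-17|<=|17| out[12]=289 → r--
[3,13] |-17|>|14| out[11]=289 → l++
[4,13] |-15|>|14| out[10]=225 → l++
[5,13] |-8|<=|14| out[9]=196 → r--
[5,12] |-8|<=|13| out[8]=169 → r--
[5,11] |-8|<=|12| out[7]=144 → r--
[5,10] |-8|>|7| out[6]=64 → l++
[6,10] |-6|<=|7| out[5]=49 → r--
[6,9] |-6|>|4| out[4]=36 → l++
[7,9] |-4|<=|4| out[3]=16 → r--
[7,8] |-4|>|-1| out[2]=16 → l++
[8,8] |-1|<=|-1| out[1]=1 → r--

[1, 16, 16, 36, 49, 64, 144, 169, 196, 225, 289, 289, 361, 361, 400]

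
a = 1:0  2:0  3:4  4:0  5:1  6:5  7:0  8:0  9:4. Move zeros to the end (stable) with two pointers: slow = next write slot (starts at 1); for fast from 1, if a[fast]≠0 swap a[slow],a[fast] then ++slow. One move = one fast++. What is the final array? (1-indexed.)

slow=1 fast=1: a[fast]=0, fast++
slow=1 fast=2: a[fast]=0, fast++
slow=1 fast=3: a[fast]=4≠0 swap→a[1]=4, slow++,fast++
slow=2 fast=4: a[fast]=0, fast++
slow=2 fast=5: a[fast]=1≠0 swap→a[2]=1, slow++,fast++
slow=3 fast=6: a[fast]=5≠0 swap→a[3]=5, slow++,fast++
slow=4 fast=7: a[fast]=0, fast++
slow=4 fast=8: a[fast]=0, fast++
slow=4 fast=9: a[fast]=4≠0 swap→a[4]=4, slow++,fast++

[4, 1, 5, 4, 0, 0, 0, 0, 0]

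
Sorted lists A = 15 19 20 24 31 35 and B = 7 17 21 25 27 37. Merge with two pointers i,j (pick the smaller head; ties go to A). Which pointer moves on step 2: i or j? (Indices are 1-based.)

i=1 j=1: A[i]=15>B[j]=7 take 7, j++
i=1 j=2: A[i]=15<=B[j]=17 take 15, i++

i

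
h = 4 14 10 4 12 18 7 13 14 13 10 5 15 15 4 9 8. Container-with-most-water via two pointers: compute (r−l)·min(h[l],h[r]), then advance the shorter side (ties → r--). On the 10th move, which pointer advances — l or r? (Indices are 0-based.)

r

l=0 r=16: min(4,8)*16=64 best=64 *, l++
l=1 r=16: min(14,8)*15=120 best=120 *, r--
l=1 r=15: min(14,9)*14=126 best=126 *, r--
l=1 r=14: min(14,4)*13=52 best=126, r--
l=1 r=13: min(14,15)*12=168 best=168 *, l++
l=2 r=13: min(10,15)*11=110 best=168, l++
l=3 r=13: min(4,15)*10=40 best=168, l++
l=4 r=13: min(12,15)*9=108 best=168, l++
l=5 r=13: min(18,15)*8=120 best=168, r--
l=5 r=12: min(18,15)*7=105 best=168, r--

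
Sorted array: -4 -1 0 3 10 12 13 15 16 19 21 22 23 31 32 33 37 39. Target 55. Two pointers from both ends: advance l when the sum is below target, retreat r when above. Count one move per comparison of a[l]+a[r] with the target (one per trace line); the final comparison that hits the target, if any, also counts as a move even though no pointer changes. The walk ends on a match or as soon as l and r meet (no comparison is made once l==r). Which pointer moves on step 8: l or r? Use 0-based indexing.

[0,17] -4+39=35 <55 → l++
[1,17] -1+39=38 <55 → l++
[2,17] 0+39=39 <55 → l++
[3,17] 3+39=42 <55 → l++
[4,17] 10+39=49 <55 → l++
[5,17] 12+39=51 <55 → l++
[6,17] 13+39=52 <55 → l++
[7,17] 15+39=54 <55 → l++

l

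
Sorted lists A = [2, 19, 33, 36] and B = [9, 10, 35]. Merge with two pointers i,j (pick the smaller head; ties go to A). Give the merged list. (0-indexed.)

[2, 9, 10, 19, 33, 35, 36]

i=0 j=0: A[i]=2<=B[j]=9 take 2, i++
i=1 j=0: A[i]=19>B[j]=9 take 9, j++
i=1 j=1: A[i]=19>B[j]=10 take 10, j++
i=1 j=2: A[i]=19<=B[j]=35 take 19, i++
i=2 j=2: A[i]=33<=B[j]=35 take 33, i++
i=3 j=2: A[i]=36>B[j]=35 take 35, j++
i=3 j=3: B done, take A[i]=36, i++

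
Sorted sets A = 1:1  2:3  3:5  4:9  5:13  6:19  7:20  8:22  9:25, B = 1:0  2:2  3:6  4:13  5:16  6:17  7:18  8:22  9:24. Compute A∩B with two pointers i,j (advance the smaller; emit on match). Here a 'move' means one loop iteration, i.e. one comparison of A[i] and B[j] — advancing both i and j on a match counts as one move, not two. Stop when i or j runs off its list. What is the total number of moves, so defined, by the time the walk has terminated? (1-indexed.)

i=1 j=1: 1>0, j++
i=1 j=2: 1<2, i++
i=2 j=2: 3>2, j++
i=2 j=3: 3<6, i++
i=3 j=3: 5<6, i++
i=4 j=3: 9>6, j++
i=4 j=4: 9<13, i++
i=5 j=4: 13==13 emit, i++,j++
i=6 j=5: 19>16, j++
i=6 j=6: 19>17, j++
i=6 j=7: 19>18, j++
i=6 j=8: 19<22, i++
i=7 j=8: 20<22, i++
i=8 j=8: 22==22 emit, i++,j++
i=9 j=9: 25>24, j++

15 moves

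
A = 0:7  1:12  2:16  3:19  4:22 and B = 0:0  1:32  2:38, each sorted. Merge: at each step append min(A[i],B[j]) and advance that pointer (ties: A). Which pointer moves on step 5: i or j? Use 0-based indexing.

i

i=0 j=0: A[i]=7>B[j]=0 take 0, j++
i=0 j=1: A[i]=7<=B[j]=32 take 7, i++
i=1 j=1: A[i]=12<=B[j]=32 take 12, i++
i=2 j=1: A[i]=16<=B[j]=32 take 16, i++
i=3 j=1: A[i]=19<=B[j]=32 take 19, i++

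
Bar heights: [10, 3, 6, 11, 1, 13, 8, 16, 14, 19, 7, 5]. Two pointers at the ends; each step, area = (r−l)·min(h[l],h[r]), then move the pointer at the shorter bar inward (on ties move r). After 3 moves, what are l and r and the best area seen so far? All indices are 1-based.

l=2, r=10, best area=90

[1,12] min(10,5)*11=55 best=55 * → r--
[1,11] min(10,7)*10=70 best=70 * → r--
[1,10] min(10,19)*9=90 best=90 * → l++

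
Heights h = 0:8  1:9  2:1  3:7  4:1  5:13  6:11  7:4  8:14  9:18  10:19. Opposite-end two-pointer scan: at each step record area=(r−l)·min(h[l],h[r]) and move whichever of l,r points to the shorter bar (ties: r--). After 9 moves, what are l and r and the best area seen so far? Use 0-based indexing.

[0,10] min(8,19)*10=80 best=80 * → l++
[1,10] min(9,19)*9=81 best=81 * → l++
[2,10] min(1,19)*8=8 best=81 → l++
[3,10] min(7,19)*7=49 best=81 → l++
[4,10] min(1,19)*6=6 best=81 → l++
[5,10] min(13,19)*5=65 best=81 → l++
[6,10] min(11,19)*4=44 best=81 → l++
[7,10] min(4,19)*3=12 best=81 → l++
[8,10] min(14,19)*2=28 best=81 → l++

l=9, r=10, best area=81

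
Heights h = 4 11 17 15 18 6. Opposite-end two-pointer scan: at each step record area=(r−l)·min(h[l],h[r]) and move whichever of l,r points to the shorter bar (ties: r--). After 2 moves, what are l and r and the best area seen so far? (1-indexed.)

l=1 r=6: min(4,6)*5=20 best=20 *, l++
l=2 r=6: min(11,6)*4=24 best=24 *, r--

l=2, r=5, best area=24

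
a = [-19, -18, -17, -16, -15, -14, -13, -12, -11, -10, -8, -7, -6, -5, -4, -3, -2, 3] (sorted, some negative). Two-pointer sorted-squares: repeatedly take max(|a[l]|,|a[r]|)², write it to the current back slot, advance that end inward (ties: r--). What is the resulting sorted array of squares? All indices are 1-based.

[4, 9, 9, 16, 25, 36, 49, 64, 100, 121, 144, 169, 196, 225, 256, 289, 324, 361]

[1,18] |-19|>|3| out[18]=361 → l++
[2,18] |-18|>|3| out[17]=324 → l++
[3,18] |-17|>|3| out[16]=289 → l++
[4,18] |-16|>|3| out[15]=256 → l++
[5,18] |-15|>|3| out[14]=225 → l++
[6,18] |-14|>|3| out[13]=196 → l++
[7,18] |-13|>|3| out[12]=169 → l++
[8,18] |-12|>|3| out[11]=144 → l++
[9,18] |-11|>|3| out[10]=121 → l++
[10,18] |-10|>|3| out[9]=100 → l++
[11,18] |-8|>|3| out[8]=64 → l++
[12,18] |-7|>|3| out[7]=49 → l++
[13,18] |-6|>|3| out[6]=36 → l++
[14,18] |-5|>|3| out[5]=25 → l++
[15,18] |-4|>|3| out[4]=16 → l++
[16,18] |-3|<=|3| out[3]=9 → r--
[16,17] |-3|>|-2| out[2]=9 → l++
[17,17] |-2|<=|-2| out[1]=4 → r--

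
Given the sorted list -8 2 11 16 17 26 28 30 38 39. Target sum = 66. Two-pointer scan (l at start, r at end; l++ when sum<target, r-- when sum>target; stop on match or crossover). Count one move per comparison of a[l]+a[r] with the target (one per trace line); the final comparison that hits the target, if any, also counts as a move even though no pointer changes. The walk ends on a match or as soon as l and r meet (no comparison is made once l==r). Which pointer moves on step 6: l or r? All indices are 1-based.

l=1 r=10: -8+39=31 <66, l++
l=2 r=10: 2+39=41 <66, l++
l=3 r=10: 11+39=50 <66, l++
l=4 r=10: 16+39=55 <66, l++
l=5 r=10: 17+39=56 <66, l++
l=6 r=10: 26+39=65 <66, l++

l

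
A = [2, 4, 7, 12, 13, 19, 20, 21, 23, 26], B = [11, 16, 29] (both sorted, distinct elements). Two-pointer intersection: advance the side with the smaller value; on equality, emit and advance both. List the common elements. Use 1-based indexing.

intersection = []

[i=1,j=1] 2<11 → i++
[i=2,j=1] 4<11 → i++
[i=3,j=1] 7<11 → i++
[i=4,j=1] 12>11 → j++
[i=4,j=2] 12<16 → i++
[i=5,j=2] 13<16 → i++
[i=6,j=2] 19>16 → j++
[i=6,j=3] 19<29 → i++
[i=7,j=3] 20<29 → i++
[i=8,j=3] 21<29 → i++
[i=9,j=3] 23<29 → i++
[i=10,j=3] 26<29 → i++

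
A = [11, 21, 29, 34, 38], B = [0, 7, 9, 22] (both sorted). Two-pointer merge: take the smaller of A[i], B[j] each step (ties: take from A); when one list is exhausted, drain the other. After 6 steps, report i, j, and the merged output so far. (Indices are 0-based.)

i=0 j=0: A[i]=11>B[j]=0 take 0, j++
i=0 j=1: A[i]=11>B[j]=7 take 7, j++
i=0 j=2: A[i]=11>B[j]=9 take 9, j++
i=0 j=3: A[i]=11<=B[j]=22 take 11, i++
i=1 j=3: A[i]=21<=B[j]=22 take 21, i++
i=2 j=3: A[i]=29>B[j]=22 take 22, j++

i=2, j=4, merged so far=[0, 7, 9, 11, 21, 22]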